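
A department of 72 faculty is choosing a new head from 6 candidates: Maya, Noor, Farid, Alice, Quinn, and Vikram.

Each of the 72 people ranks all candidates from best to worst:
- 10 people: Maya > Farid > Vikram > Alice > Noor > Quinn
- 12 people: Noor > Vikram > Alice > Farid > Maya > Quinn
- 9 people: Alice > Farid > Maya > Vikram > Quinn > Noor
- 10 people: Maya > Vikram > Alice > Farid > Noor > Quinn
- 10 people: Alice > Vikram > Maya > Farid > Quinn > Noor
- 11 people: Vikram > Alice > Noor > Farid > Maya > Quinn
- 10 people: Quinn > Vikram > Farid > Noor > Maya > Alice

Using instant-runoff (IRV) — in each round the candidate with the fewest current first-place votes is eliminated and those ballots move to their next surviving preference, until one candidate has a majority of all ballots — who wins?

Round 1: Maya 20, Noor 12, Farid 0, Alice 19, Quinn 10, Vikram 11. Farid eliminated.
Round 2: Maya 20, Noor 12, Alice 19, Quinn 10, Vikram 11. Quinn eliminated.
Round 3: Maya 20, Noor 12, Alice 19, Vikram 21. Noor eliminated.
Round 4: Maya 20, Alice 19, Vikram 33. Alice eliminated.
Round 5: Maya 29, Vikram 43. Vikram has a majority (≥37).

Vikram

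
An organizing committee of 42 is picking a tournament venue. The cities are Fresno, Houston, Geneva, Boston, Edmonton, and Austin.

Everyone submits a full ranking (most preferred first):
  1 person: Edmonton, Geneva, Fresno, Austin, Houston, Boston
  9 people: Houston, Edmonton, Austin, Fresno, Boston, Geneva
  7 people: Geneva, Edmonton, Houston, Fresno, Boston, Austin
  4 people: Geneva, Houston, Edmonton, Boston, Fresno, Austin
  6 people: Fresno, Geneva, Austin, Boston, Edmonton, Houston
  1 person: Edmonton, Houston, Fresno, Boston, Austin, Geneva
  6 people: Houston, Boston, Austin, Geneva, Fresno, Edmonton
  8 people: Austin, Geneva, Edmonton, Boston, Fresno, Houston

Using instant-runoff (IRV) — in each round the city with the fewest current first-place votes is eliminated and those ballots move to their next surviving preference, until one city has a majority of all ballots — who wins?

Geneva

Round 1: Fresno 6, Houston 15, Geneva 11, Boston 0, Edmonton 2, Austin 8. Boston eliminated.
Round 2: Fresno 6, Houston 15, Geneva 11, Edmonton 2, Austin 8. Edmonton eliminated.
Round 3: Fresno 6, Houston 16, Geneva 12, Austin 8. Fresno eliminated.
Round 4: Houston 16, Geneva 18, Austin 8. Austin eliminated.
Round 5: Houston 16, Geneva 26. Geneva has a majority (≥22).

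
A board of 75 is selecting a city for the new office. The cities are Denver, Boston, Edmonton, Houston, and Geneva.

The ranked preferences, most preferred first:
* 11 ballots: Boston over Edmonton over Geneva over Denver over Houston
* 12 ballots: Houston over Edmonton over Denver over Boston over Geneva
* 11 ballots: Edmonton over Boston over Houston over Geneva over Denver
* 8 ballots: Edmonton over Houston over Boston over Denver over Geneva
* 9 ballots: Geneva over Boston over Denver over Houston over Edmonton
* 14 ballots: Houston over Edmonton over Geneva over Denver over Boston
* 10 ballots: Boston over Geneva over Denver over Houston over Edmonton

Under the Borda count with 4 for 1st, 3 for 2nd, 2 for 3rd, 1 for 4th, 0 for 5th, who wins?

Denver: 11×1 + 12×2 + 11×0 + 8×1 + 9×2 + 14×1 + 10×2 = 95
Boston: 11×4 + 12×1 + 11×3 + 8×2 + 9×3 + 14×0 + 10×4 = 172
Edmonton: 11×3 + 12×3 + 11×4 + 8×4 + 9×0 + 14×3 + 10×0 = 187
Houston: 11×0 + 12×4 + 11×2 + 8×3 + 9×1 + 14×4 + 10×1 = 169
Geneva: 11×2 + 12×0 + 11×1 + 8×0 + 9×4 + 14×2 + 10×3 = 127

Edmonton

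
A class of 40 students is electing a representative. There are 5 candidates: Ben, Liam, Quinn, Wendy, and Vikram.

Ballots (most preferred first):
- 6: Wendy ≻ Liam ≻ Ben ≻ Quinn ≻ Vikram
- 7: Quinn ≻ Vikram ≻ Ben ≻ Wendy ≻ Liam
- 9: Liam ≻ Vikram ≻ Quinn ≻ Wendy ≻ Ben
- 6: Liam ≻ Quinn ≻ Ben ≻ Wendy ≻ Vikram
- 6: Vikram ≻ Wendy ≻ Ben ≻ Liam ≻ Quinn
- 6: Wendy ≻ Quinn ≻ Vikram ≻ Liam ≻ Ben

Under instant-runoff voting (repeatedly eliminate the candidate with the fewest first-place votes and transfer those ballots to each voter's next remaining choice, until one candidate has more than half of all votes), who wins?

Wendy

Round 1: Ben 0, Liam 15, Quinn 7, Wendy 12, Vikram 6. Ben eliminated.
Round 2: Liam 15, Quinn 7, Wendy 12, Vikram 6. Vikram eliminated.
Round 3: Liam 15, Quinn 7, Wendy 18. Quinn eliminated.
Round 4: Liam 15, Wendy 25. Wendy has a majority (≥21).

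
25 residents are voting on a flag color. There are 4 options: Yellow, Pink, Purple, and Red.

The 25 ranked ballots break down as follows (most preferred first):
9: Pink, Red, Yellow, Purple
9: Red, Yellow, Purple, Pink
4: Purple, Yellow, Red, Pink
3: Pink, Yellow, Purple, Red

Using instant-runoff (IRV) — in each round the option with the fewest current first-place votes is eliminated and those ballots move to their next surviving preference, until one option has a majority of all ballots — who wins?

Red

Round 1: Yellow 0, Pink 12, Purple 4, Red 9. Yellow eliminated.
Round 2: Pink 12, Purple 4, Red 9. Purple eliminated.
Round 3: Pink 12, Red 13. Red has a majority (≥13).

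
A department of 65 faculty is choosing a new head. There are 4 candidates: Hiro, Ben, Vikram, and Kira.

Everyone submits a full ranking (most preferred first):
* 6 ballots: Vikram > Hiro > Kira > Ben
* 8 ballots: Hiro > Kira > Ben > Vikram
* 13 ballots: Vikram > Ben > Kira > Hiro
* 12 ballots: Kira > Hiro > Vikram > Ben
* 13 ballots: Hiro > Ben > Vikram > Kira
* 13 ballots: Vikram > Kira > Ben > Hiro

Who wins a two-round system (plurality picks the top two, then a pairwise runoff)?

Round 1 first-place votes: Hiro 21, Ben 0, Vikram 32, Kira 12. Vikram and Hiro advance.
Runoff: Vikram is ranked above Hiro on 32 ballots, Hiro above Vikram on 33.

Hiro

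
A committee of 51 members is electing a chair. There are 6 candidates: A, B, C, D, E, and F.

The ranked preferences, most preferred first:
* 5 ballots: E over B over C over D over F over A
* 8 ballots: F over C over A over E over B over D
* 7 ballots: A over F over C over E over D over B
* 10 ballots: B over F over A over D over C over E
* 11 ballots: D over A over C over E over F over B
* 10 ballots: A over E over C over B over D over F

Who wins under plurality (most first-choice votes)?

First-place votes: A 17, B 10, C 0, D 11, E 5, F 8.

A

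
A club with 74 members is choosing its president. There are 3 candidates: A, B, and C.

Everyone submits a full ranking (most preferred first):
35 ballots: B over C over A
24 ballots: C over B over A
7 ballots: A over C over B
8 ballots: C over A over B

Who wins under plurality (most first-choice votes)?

First-place votes: A 7, B 35, C 32.

B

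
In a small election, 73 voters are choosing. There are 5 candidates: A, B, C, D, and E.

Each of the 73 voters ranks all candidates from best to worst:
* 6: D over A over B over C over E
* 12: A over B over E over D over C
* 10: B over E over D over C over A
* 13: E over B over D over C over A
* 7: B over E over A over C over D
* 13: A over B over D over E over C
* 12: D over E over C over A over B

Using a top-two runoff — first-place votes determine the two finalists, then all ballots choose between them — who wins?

D

Round 1 first-place votes: A 25, B 17, C 0, D 18, E 13. A and D advance.
Runoff: A is ranked above D on 32 ballots, D above A on 41.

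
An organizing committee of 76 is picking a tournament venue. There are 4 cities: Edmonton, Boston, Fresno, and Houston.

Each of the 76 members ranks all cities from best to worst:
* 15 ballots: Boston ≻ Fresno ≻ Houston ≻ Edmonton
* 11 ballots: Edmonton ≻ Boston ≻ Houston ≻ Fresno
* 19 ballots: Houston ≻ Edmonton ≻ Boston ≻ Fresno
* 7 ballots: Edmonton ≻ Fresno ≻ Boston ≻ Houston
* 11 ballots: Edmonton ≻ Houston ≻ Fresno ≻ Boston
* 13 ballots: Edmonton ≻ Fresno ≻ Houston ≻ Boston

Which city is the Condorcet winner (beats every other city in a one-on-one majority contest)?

Edmonton vs Boston: 61–15
Edmonton vs Fresno: 61–15
Edmonton vs Houston: 42–34
Edmonton beats every other city.

Edmonton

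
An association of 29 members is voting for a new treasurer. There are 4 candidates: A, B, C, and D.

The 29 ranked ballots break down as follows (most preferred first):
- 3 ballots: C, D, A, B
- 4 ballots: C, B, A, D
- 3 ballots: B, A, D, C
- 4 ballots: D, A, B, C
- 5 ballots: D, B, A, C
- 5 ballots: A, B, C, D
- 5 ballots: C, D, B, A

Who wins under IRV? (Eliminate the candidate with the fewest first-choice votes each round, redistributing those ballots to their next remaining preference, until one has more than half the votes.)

Round 1: A 5, B 3, C 12, D 9. B eliminated.
Round 2: A 8, C 12, D 9. A eliminated.
Round 3: C 17, D 12. C has a majority (≥15).

C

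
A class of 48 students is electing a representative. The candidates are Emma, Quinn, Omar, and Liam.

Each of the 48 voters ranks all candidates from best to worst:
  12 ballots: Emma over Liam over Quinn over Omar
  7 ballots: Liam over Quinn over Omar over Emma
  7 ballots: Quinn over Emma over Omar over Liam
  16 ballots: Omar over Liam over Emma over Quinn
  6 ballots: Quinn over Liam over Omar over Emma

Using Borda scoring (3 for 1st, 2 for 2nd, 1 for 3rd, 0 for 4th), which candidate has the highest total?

Liam

Emma: 12×3 + 7×0 + 7×2 + 16×1 + 6×0 = 66
Quinn: 12×1 + 7×2 + 7×3 + 16×0 + 6×3 = 65
Omar: 12×0 + 7×1 + 7×1 + 16×3 + 6×1 = 68
Liam: 12×2 + 7×3 + 7×0 + 16×2 + 6×2 = 89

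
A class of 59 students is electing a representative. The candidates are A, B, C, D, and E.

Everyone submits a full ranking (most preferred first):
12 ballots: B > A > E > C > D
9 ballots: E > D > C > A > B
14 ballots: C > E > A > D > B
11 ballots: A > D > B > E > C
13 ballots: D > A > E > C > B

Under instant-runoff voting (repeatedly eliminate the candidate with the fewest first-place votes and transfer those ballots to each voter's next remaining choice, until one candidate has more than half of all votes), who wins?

Round 1: A 11, B 12, C 14, D 13, E 9. E eliminated.
Round 2: A 11, B 12, C 14, D 22. A eliminated.
Round 3: B 12, C 14, D 33. D has a majority (≥30).

D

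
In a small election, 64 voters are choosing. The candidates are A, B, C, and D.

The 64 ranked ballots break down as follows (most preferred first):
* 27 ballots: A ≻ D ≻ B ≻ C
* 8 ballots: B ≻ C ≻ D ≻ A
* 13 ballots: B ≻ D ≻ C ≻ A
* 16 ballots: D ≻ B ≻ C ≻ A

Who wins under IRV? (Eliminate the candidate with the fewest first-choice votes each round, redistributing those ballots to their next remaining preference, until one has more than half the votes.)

B

Round 1: A 27, B 21, C 0, D 16. C eliminated.
Round 2: A 27, B 21, D 16. D eliminated.
Round 3: A 27, B 37. B has a majority (≥33).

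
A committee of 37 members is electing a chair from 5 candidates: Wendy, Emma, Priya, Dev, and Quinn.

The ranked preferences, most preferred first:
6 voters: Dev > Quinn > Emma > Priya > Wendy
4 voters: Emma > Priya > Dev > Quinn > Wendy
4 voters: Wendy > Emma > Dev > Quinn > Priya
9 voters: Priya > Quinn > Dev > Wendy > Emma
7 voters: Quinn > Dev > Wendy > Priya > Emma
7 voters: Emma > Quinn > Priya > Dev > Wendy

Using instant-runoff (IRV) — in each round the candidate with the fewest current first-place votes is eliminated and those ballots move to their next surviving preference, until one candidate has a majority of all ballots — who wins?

Round 1: Wendy 4, Emma 11, Priya 9, Dev 6, Quinn 7. Wendy eliminated.
Round 2: Emma 15, Priya 9, Dev 6, Quinn 7. Dev eliminated.
Round 3: Emma 15, Priya 9, Quinn 13. Priya eliminated.
Round 4: Emma 15, Quinn 22. Quinn has a majority (≥19).

Quinn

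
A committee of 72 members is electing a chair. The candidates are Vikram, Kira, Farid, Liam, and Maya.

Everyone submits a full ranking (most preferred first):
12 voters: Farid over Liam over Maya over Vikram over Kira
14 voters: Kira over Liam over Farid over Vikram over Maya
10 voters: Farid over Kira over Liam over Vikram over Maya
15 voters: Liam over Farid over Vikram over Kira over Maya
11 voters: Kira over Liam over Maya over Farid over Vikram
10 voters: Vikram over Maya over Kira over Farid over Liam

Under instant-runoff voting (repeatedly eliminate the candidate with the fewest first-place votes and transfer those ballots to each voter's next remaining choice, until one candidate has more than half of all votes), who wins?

Round 1: Vikram 10, Kira 25, Farid 22, Liam 15, Maya 0. Maya eliminated.
Round 2: Vikram 10, Kira 25, Farid 22, Liam 15. Vikram eliminated.
Round 3: Kira 35, Farid 22, Liam 15. Liam eliminated.
Round 4: Kira 35, Farid 37. Farid has a majority (≥37).

Farid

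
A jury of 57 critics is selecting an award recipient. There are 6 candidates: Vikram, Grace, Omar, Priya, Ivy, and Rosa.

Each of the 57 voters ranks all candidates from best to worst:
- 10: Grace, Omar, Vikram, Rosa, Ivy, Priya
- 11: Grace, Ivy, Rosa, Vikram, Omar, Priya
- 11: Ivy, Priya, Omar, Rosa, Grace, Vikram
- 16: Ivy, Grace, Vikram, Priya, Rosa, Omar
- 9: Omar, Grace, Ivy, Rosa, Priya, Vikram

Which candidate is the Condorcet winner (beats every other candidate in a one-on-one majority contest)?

Grace vs Vikram: 57–0
Grace vs Omar: 37–20
Grace vs Priya: 46–11
Grace vs Ivy: 30–27
Grace vs Rosa: 46–11
Grace beats every other candidate.

Grace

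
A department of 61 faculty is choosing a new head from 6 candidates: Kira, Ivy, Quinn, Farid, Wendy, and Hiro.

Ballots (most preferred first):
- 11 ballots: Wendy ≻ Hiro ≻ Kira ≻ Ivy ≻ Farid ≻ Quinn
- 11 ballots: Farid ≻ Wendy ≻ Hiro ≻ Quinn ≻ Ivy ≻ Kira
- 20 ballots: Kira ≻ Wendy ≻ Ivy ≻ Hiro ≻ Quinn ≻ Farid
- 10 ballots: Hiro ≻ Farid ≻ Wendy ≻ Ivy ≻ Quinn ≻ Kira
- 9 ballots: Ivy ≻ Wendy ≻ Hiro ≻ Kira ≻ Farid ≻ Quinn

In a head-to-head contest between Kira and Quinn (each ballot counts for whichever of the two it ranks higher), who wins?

Kira

Kira is ranked above Quinn on 40 ballots; Quinn above Kira on 21.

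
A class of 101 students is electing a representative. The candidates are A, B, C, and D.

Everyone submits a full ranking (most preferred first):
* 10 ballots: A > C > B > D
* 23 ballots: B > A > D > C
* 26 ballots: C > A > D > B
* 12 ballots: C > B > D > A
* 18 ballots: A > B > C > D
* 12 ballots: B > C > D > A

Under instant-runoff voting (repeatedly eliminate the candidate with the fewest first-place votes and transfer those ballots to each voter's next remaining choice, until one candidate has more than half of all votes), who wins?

B

Round 1: A 28, B 35, C 38, D 0. D eliminated.
Round 2: A 28, B 35, C 38. A eliminated.
Round 3: B 53, C 48. B has a majority (≥51).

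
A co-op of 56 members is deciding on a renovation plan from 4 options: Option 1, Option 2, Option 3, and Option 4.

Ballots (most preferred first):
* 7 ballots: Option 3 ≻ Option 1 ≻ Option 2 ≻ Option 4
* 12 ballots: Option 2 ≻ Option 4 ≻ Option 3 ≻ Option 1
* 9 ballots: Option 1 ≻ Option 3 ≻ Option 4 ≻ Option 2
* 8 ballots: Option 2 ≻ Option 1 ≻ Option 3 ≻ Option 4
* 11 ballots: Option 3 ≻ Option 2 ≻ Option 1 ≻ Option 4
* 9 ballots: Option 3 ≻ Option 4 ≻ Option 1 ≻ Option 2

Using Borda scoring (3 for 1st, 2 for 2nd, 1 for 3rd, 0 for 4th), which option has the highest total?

Option 1: 7×2 + 12×0 + 9×3 + 8×2 + 11×1 + 9×1 = 77
Option 2: 7×1 + 12×3 + 9×0 + 8×3 + 11×2 + 9×0 = 89
Option 3: 7×3 + 12×1 + 9×2 + 8×1 + 11×3 + 9×3 = 119
Option 4: 7×0 + 12×2 + 9×1 + 8×0 + 11×0 + 9×2 = 51

Option 3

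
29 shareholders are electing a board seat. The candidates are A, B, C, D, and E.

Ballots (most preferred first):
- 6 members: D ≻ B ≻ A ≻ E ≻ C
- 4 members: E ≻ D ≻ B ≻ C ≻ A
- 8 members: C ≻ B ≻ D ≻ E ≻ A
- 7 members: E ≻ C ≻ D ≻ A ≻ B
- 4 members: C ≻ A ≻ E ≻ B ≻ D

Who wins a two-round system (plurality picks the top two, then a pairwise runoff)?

Round 1 first-place votes: A 0, B 0, C 12, D 6, E 11. C and E advance.
Runoff: C is ranked above E on 12 ballots, E above C on 17.

E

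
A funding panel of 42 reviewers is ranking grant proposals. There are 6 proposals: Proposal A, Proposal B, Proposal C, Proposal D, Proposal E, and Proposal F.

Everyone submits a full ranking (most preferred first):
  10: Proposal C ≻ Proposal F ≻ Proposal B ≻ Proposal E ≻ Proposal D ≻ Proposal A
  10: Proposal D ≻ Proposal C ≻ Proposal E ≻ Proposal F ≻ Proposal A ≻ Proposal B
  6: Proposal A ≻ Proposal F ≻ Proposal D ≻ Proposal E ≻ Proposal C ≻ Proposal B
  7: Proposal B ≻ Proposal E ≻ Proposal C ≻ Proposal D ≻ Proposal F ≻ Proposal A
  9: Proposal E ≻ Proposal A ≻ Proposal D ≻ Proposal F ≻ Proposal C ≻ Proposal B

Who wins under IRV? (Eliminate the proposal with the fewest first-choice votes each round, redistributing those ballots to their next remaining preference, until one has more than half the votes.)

Proposal E

Round 1: Proposal A 6, Proposal B 7, Proposal C 10, Proposal D 10, Proposal E 9, Proposal F 0. Proposal F eliminated.
Round 2: Proposal A 6, Proposal B 7, Proposal C 10, Proposal D 10, Proposal E 9. Proposal A eliminated.
Round 3: Proposal B 7, Proposal C 10, Proposal D 16, Proposal E 9. Proposal B eliminated.
Round 4: Proposal C 10, Proposal D 16, Proposal E 16. Proposal C eliminated.
Round 5: Proposal D 16, Proposal E 26. Proposal E has a majority (≥22).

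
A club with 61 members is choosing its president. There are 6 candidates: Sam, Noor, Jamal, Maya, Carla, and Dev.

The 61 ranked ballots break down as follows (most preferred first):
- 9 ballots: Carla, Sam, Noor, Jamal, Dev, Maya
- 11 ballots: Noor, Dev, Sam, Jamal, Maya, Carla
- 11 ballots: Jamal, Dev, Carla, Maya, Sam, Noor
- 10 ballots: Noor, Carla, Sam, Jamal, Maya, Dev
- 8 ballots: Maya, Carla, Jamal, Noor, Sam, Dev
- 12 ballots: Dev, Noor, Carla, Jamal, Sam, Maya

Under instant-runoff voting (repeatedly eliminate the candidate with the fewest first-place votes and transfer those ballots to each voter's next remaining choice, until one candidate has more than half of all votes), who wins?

Round 1: Sam 0, Noor 21, Jamal 11, Maya 8, Carla 9, Dev 12. Sam eliminated.
Round 2: Noor 21, Jamal 11, Maya 8, Carla 9, Dev 12. Maya eliminated.
Round 3: Noor 21, Jamal 11, Carla 17, Dev 12. Jamal eliminated.
Round 4: Noor 21, Carla 17, Dev 23. Carla eliminated.
Round 5: Noor 38, Dev 23. Noor has a majority (≥31).

Noor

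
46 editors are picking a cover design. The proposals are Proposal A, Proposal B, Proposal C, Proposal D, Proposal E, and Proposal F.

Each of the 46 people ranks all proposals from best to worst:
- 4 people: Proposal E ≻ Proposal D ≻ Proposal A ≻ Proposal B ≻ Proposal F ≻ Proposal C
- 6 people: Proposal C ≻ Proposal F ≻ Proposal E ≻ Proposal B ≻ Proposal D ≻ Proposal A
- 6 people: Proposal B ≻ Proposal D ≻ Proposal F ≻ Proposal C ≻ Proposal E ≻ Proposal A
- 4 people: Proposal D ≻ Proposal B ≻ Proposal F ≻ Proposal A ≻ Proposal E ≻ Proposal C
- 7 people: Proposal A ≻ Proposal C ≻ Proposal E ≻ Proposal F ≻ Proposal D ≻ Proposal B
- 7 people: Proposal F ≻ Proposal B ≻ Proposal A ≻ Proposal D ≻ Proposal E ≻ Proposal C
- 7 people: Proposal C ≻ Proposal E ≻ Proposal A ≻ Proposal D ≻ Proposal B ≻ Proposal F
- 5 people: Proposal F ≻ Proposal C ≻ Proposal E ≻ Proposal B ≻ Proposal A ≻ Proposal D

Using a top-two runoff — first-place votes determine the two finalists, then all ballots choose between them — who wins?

Round 1 first-place votes: Proposal A 7, Proposal B 6, Proposal C 13, Proposal D 4, Proposal E 4, Proposal F 12. Proposal C and Proposal F advance.
Runoff: Proposal C is ranked above Proposal F on 20 ballots, Proposal F above Proposal C on 26.

Proposal F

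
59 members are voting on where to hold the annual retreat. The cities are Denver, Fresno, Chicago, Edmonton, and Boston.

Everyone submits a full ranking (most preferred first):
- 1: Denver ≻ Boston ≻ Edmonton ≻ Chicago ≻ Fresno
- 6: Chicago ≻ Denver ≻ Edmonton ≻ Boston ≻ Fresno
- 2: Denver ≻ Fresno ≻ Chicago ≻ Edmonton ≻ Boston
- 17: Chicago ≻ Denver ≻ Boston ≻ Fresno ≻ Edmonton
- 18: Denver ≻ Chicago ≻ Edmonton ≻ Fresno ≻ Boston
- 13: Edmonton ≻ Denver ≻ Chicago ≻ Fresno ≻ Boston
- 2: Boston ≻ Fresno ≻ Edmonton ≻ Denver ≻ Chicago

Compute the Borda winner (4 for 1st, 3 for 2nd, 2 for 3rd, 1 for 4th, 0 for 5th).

Denver

Denver: 1×4 + 6×3 + 2×4 + 17×3 + 18×4 + 13×3 + 2×1 = 194
Fresno: 1×0 + 6×0 + 2×3 + 17×1 + 18×1 + 13×1 + 2×3 = 60
Chicago: 1×1 + 6×4 + 2×2 + 17×4 + 18×3 + 13×2 + 2×0 = 177
Edmonton: 1×2 + 6×2 + 2×1 + 17×0 + 18×2 + 13×4 + 2×2 = 108
Boston: 1×3 + 6×1 + 2×0 + 17×2 + 18×0 + 13×0 + 2×4 = 51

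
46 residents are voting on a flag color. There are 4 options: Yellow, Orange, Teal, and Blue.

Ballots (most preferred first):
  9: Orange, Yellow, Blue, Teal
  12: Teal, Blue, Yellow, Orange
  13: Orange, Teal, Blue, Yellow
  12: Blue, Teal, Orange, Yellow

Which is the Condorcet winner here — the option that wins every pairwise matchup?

Teal

Teal vs Yellow: 37–9
Teal vs Orange: 24–22
Teal vs Blue: 25–21
Teal beats every other option.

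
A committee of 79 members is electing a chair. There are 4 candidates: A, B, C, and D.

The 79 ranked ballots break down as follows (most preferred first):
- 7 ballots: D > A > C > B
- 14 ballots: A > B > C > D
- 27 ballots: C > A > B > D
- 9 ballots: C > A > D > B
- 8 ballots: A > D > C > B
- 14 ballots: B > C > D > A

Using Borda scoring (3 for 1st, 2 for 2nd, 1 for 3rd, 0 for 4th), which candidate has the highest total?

C

A: 7×2 + 14×3 + 27×2 + 9×2 + 8×3 + 14×0 = 152
B: 7×0 + 14×2 + 27×1 + 9×0 + 8×0 + 14×3 = 97
C: 7×1 + 14×1 + 27×3 + 9×3 + 8×1 + 14×2 = 165
D: 7×3 + 14×0 + 27×0 + 9×1 + 8×2 + 14×1 = 60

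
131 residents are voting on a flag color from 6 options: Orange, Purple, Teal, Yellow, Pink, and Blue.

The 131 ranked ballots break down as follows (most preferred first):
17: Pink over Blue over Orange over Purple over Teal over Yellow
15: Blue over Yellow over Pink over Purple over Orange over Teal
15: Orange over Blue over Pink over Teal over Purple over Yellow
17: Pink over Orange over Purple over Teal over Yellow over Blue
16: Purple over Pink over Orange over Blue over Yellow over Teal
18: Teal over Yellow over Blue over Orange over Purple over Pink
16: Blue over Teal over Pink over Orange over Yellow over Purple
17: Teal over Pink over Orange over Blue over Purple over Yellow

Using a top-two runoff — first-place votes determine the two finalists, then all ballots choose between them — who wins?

Round 1 first-place votes: Orange 15, Purple 16, Teal 35, Yellow 0, Pink 34, Blue 31. Teal and Pink advance.
Runoff: Teal is ranked above Pink on 51 ballots, Pink above Teal on 80.

Pink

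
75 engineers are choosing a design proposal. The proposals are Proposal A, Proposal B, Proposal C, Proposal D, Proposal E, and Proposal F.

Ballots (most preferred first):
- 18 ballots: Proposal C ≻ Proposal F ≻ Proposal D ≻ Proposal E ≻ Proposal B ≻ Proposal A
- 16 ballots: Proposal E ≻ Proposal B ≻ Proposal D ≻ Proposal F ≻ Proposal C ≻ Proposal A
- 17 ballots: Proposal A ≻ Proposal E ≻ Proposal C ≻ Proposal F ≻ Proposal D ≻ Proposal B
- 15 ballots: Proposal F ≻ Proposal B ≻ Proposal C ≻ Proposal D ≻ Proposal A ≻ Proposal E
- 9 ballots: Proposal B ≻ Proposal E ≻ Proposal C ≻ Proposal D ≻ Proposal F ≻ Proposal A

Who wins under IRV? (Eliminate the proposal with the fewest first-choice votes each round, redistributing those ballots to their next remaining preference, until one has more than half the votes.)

Round 1: Proposal A 17, Proposal B 9, Proposal C 18, Proposal D 0, Proposal E 16, Proposal F 15. Proposal D eliminated.
Round 2: Proposal A 17, Proposal B 9, Proposal C 18, Proposal E 16, Proposal F 15. Proposal B eliminated.
Round 3: Proposal A 17, Proposal C 18, Proposal E 25, Proposal F 15. Proposal F eliminated.
Round 4: Proposal A 17, Proposal C 33, Proposal E 25. Proposal A eliminated.
Round 5: Proposal C 33, Proposal E 42. Proposal E has a majority (≥38).

Proposal E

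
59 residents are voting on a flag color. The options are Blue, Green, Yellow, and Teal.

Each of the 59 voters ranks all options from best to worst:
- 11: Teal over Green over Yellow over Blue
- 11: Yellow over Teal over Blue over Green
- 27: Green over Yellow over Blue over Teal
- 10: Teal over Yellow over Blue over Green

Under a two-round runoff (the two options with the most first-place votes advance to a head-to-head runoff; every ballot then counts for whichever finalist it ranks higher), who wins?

Round 1 first-place votes: Blue 0, Green 27, Yellow 11, Teal 21. Green and Teal advance.
Runoff: Green is ranked above Teal on 27 ballots, Teal above Green on 32.

Teal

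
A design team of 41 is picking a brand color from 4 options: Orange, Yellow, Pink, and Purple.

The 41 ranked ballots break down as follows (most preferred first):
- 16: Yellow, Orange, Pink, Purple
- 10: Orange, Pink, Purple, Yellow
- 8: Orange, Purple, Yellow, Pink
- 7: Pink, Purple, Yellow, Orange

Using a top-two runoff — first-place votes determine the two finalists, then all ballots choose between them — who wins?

Round 1 first-place votes: Orange 18, Yellow 16, Pink 7, Purple 0. Orange and Yellow advance.
Runoff: Orange is ranked above Yellow on 18 ballots, Yellow above Orange on 23.

Yellow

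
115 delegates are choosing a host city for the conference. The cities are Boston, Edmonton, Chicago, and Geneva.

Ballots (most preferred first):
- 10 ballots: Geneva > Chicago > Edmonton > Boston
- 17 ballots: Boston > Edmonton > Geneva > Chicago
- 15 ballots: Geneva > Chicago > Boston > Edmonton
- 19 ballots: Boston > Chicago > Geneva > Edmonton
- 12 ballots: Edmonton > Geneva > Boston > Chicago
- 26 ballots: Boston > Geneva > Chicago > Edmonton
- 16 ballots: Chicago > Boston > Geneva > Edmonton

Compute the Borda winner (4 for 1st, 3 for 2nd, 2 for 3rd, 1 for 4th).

Boston: 10×1 + 17×4 + 15×2 + 19×4 + 12×2 + 26×4 + 16×3 = 360
Edmonton: 10×2 + 17×3 + 15×1 + 19×1 + 12×4 + 26×1 + 16×1 = 195
Chicago: 10×3 + 17×1 + 15×3 + 19×3 + 12×1 + 26×2 + 16×4 = 277
Geneva: 10×4 + 17×2 + 15×4 + 19×2 + 12×3 + 26×3 + 16×2 = 318

Boston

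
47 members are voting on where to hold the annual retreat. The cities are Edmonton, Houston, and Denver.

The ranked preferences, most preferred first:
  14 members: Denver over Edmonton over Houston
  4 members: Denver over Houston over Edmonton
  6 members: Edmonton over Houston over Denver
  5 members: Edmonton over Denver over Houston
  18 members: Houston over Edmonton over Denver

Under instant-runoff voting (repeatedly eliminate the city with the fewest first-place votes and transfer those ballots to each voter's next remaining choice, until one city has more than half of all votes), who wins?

Houston

Round 1: Edmonton 11, Houston 18, Denver 18. Edmonton eliminated.
Round 2: Houston 24, Denver 23. Houston has a majority (≥24).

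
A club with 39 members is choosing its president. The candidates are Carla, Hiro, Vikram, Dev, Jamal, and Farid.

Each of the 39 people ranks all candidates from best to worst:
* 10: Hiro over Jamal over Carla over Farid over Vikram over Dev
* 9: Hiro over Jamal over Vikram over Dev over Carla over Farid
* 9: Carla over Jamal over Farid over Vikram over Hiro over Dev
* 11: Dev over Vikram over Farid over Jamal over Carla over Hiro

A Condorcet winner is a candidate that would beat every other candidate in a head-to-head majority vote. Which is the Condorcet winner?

Jamal

Jamal vs Carla: 30–9
Jamal vs Hiro: 20–19
Jamal vs Vikram: 28–11
Jamal vs Dev: 28–11
Jamal vs Farid: 28–11
Jamal beats every other candidate.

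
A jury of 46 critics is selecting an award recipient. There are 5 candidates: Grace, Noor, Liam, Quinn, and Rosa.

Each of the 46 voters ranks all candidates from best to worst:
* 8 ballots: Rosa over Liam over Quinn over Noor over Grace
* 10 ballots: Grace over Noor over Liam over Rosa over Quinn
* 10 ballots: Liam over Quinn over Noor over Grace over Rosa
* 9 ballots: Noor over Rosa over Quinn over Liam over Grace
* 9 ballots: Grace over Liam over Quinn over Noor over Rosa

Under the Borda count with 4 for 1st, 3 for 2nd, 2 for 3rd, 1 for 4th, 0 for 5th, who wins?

Liam

Grace: 8×0 + 10×4 + 10×1 + 9×0 + 9×4 = 86
Noor: 8×1 + 10×3 + 10×2 + 9×4 + 9×1 = 103
Liam: 8×3 + 10×2 + 10×4 + 9×1 + 9×3 = 120
Quinn: 8×2 + 10×0 + 10×3 + 9×2 + 9×2 = 82
Rosa: 8×4 + 10×1 + 10×0 + 9×3 + 9×0 = 69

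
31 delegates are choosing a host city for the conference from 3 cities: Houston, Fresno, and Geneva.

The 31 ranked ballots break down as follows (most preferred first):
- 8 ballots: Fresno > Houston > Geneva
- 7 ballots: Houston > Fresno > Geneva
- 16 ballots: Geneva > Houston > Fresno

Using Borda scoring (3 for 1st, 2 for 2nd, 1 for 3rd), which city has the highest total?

Houston: 8×2 + 7×3 + 16×2 = 69
Fresno: 8×3 + 7×2 + 16×1 = 54
Geneva: 8×1 + 7×1 + 16×3 = 63

Houston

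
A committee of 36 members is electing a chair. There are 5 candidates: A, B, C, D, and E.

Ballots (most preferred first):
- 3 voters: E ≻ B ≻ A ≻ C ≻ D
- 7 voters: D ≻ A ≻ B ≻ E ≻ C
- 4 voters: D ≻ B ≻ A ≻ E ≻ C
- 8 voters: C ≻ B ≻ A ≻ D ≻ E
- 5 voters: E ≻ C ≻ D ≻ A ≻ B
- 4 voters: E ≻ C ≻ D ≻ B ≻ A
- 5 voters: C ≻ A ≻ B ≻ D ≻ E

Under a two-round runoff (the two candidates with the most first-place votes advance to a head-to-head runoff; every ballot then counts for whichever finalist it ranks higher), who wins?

Round 1 first-place votes: A 0, B 0, C 13, D 11, E 12. C and E advance.
Runoff: C is ranked above E on 13 ballots, E above C on 23.

E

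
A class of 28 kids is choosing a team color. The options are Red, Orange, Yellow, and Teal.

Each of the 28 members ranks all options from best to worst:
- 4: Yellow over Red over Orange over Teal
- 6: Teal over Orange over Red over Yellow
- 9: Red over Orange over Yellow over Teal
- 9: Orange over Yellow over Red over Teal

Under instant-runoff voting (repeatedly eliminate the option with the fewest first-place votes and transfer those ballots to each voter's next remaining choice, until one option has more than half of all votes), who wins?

Round 1: Red 9, Orange 9, Yellow 4, Teal 6. Yellow eliminated.
Round 2: Red 13, Orange 9, Teal 6. Teal eliminated.
Round 3: Red 13, Orange 15. Orange has a majority (≥15).

Orange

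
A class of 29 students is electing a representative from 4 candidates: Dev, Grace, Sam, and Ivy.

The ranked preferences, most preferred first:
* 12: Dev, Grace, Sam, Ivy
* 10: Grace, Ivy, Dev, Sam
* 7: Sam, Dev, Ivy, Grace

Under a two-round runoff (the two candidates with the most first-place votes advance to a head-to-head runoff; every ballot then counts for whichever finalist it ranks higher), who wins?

Round 1 first-place votes: Dev 12, Grace 10, Sam 7, Ivy 0. Dev and Grace advance.
Runoff: Dev is ranked above Grace on 19 ballots, Grace above Dev on 10.

Dev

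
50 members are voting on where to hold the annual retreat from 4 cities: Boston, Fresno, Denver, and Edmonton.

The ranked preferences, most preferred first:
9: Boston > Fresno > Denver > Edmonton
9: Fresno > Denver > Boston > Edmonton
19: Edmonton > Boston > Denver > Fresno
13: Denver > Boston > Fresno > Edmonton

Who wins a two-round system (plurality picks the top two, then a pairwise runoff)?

Round 1 first-place votes: Boston 9, Fresno 9, Denver 13, Edmonton 19. Edmonton and Denver advance.
Runoff: Edmonton is ranked above Denver on 19 ballots, Denver above Edmonton on 31.

Denver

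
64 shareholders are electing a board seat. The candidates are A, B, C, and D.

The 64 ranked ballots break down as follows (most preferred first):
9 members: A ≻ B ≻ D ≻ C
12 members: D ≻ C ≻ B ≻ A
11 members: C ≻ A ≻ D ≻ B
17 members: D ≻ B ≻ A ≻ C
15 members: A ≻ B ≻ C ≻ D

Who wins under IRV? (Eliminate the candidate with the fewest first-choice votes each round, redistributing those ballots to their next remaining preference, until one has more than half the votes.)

Round 1: A 24, B 0, C 11, D 29. B eliminated.
Round 2: A 24, C 11, D 29. C eliminated.
Round 3: A 35, D 29. A has a majority (≥33).

A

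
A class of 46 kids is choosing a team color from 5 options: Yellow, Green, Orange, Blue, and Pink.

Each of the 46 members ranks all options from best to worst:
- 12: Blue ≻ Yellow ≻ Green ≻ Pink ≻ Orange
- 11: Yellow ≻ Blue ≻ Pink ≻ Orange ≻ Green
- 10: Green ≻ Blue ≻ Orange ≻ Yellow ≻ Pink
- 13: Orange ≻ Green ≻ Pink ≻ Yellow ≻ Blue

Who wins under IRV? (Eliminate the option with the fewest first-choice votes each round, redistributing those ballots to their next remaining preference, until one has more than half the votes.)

Blue

Round 1: Yellow 11, Green 10, Orange 13, Blue 12, Pink 0. Pink eliminated.
Round 2: Yellow 11, Green 10, Orange 13, Blue 12. Green eliminated.
Round 3: Yellow 11, Orange 13, Blue 22. Yellow eliminated.
Round 4: Orange 13, Blue 33. Blue has a majority (≥24).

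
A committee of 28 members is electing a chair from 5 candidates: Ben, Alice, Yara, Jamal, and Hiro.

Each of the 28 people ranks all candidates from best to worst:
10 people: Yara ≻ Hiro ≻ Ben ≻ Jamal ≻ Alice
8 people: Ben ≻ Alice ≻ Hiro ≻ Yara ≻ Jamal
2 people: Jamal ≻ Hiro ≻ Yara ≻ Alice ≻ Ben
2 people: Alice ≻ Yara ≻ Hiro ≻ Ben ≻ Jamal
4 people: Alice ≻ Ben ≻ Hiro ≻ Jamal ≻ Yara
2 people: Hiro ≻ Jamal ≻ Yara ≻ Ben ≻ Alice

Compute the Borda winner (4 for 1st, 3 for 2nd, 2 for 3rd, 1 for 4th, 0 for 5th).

Hiro

Ben: 10×2 + 8×4 + 2×0 + 2×1 + 4×3 + 2×1 = 68
Alice: 10×0 + 8×3 + 2×1 + 2×4 + 4×4 + 2×0 = 50
Yara: 10×4 + 8×1 + 2×2 + 2×3 + 4×0 + 2×2 = 62
Jamal: 10×1 + 8×0 + 2×4 + 2×0 + 4×1 + 2×3 = 28
Hiro: 10×3 + 8×2 + 2×3 + 2×2 + 4×2 + 2×4 = 72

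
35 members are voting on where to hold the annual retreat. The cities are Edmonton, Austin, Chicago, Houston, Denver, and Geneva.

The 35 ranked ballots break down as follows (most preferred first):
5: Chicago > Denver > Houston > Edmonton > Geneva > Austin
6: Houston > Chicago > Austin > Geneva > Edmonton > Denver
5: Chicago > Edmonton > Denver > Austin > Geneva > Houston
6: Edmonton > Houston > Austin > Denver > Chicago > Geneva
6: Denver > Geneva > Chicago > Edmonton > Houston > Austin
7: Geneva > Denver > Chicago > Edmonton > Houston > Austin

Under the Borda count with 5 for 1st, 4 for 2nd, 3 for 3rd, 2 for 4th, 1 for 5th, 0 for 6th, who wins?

Chicago

Edmonton: 5×2 + 6×1 + 5×4 + 6×5 + 6×2 + 7×2 = 92
Austin: 5×0 + 6×3 + 5×2 + 6×3 + 6×0 + 7×0 = 46
Chicago: 5×5 + 6×4 + 5×5 + 6×1 + 6×3 + 7×3 = 119
Houston: 5×3 + 6×5 + 5×0 + 6×4 + 6×1 + 7×1 = 82
Denver: 5×4 + 6×0 + 5×3 + 6×2 + 6×5 + 7×4 = 105
Geneva: 5×1 + 6×2 + 5×1 + 6×0 + 6×4 + 7×5 = 81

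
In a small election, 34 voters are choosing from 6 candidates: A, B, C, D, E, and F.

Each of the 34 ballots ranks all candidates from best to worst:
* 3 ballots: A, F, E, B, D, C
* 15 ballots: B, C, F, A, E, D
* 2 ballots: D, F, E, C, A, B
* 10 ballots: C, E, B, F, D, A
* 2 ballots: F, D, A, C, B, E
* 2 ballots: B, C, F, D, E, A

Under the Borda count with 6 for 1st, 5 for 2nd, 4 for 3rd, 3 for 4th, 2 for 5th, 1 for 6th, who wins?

C

A: 3×6 + 15×3 + 2×2 + 10×1 + 2×4 + 2×1 = 87
B: 3×3 + 15×6 + 2×1 + 10×4 + 2×2 + 2×6 = 157
C: 3×1 + 15×5 + 2×3 + 10×6 + 2×3 + 2×5 = 160
D: 3×2 + 15×1 + 2×6 + 10×2 + 2×5 + 2×3 = 69
E: 3×4 + 15×2 + 2×4 + 10×5 + 2×1 + 2×2 = 106
F: 3×5 + 15×4 + 2×5 + 10×3 + 2×6 + 2×4 = 135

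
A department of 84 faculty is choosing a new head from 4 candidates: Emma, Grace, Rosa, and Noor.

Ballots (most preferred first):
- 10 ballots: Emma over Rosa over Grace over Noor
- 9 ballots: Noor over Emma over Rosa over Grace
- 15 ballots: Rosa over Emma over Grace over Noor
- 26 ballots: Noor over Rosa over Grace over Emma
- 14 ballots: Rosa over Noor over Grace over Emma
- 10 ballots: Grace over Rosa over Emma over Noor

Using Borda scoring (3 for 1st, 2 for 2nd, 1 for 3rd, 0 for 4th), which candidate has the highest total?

Emma: 10×3 + 9×2 + 15×2 + 26×0 + 14×0 + 10×1 = 88
Grace: 10×1 + 9×0 + 15×1 + 26×1 + 14×1 + 10×3 = 95
Rosa: 10×2 + 9×1 + 15×3 + 26×2 + 14×3 + 10×2 = 188
Noor: 10×0 + 9×3 + 15×0 + 26×3 + 14×2 + 10×0 = 133

Rosa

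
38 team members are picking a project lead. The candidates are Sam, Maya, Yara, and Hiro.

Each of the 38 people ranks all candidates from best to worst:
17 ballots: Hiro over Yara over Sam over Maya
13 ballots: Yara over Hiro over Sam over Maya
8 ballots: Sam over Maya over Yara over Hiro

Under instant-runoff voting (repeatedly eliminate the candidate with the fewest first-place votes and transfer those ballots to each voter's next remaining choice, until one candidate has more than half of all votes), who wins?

Round 1: Sam 8, Maya 0, Yara 13, Hiro 17. Maya eliminated.
Round 2: Sam 8, Yara 13, Hiro 17. Sam eliminated.
Round 3: Yara 21, Hiro 17. Yara has a majority (≥20).

Yara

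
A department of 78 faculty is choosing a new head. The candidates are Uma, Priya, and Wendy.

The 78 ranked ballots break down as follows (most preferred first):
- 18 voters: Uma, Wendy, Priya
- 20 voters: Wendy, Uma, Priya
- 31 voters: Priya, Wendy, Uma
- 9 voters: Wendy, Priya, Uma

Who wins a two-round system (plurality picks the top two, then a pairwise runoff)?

Wendy

Round 1 first-place votes: Uma 18, Priya 31, Wendy 29. Priya and Wendy advance.
Runoff: Priya is ranked above Wendy on 31 ballots, Wendy above Priya on 47.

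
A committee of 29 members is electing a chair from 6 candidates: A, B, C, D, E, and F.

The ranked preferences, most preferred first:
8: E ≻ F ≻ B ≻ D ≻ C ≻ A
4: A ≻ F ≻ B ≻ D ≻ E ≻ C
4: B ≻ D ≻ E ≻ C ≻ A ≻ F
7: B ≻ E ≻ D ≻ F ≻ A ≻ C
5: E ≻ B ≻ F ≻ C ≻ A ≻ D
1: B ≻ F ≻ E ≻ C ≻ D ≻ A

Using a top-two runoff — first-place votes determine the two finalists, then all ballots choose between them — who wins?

Round 1 first-place votes: A 4, B 12, C 0, D 0, E 13, F 0. E and B advance.
Runoff: E is ranked above B on 13 ballots, B above E on 16.

B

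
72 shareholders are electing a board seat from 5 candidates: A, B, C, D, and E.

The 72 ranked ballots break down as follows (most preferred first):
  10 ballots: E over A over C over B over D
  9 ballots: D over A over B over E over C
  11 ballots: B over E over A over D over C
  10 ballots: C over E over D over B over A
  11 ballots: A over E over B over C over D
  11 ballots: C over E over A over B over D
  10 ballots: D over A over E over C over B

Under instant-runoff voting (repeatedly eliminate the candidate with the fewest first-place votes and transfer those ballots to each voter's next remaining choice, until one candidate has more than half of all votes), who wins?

Round 1: A 11, B 11, C 21, D 19, E 10. E eliminated.
Round 2: A 21, B 11, C 21, D 19. B eliminated.
Round 3: A 32, C 21, D 19. D eliminated.
Round 4: A 51, C 21. A has a majority (≥37).

A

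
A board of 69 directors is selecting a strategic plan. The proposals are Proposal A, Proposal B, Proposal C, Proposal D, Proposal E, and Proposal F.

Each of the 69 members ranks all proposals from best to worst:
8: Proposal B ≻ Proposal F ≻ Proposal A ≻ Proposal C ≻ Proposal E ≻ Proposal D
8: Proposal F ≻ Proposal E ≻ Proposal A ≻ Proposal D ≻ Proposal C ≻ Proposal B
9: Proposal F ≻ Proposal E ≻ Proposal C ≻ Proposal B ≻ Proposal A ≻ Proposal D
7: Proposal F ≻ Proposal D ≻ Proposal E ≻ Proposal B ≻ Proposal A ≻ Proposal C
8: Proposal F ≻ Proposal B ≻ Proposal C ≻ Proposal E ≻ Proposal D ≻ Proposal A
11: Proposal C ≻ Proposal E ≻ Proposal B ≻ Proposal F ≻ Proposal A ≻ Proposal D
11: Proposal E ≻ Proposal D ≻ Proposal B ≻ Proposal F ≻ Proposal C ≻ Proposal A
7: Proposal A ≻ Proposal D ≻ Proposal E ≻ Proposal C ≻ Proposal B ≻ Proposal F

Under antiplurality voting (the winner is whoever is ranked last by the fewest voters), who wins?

Proposal E

Last-place votes: Proposal A 19, Proposal B 8, Proposal C 7, Proposal D 28, Proposal E 0, Proposal F 7.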